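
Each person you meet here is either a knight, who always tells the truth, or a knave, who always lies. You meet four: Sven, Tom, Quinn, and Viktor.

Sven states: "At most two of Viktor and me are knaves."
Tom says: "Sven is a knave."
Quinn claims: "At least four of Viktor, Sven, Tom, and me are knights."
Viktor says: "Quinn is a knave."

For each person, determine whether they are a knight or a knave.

Sven: knight, Tom: knave, Quinn: knave, Viktor: knight

Regardless of anyone's role, Sven's statement is true, so Sven is a knight.
With that fixed, Tom's statement is false, so Tom is a knave.
With that fixed, Quinn's statement is false, so Quinn is a knave.
With that fixed, Viktor's statement is true, so Viktor is a knight.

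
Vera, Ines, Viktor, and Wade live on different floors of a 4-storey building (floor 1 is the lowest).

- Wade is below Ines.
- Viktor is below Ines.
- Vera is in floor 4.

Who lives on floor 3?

With clues 1–3, Vera, Viktor, and Wade are ruled out for floor 3.
So floor 3 is Ines.

Ines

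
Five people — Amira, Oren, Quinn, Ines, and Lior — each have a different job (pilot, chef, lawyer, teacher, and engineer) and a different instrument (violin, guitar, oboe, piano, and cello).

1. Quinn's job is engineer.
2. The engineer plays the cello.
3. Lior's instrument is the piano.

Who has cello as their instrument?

With clues 1–2, Amira, Ines, Lior, and Oren are impossible for the one with instrument cello.
That leaves Quinn.

Quinn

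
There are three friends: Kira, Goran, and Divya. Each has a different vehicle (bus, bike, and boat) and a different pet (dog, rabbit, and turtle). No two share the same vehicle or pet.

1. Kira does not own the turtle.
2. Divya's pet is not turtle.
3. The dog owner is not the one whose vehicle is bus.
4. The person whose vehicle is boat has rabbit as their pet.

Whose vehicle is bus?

Goran

With clues 1–4, Divya and Kira are impossible for the one with vehicle bus.
That leaves Goran.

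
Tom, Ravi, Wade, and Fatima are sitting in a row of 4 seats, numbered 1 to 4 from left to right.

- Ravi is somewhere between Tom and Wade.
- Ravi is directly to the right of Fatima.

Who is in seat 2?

With clues 1–2, Ravi, Tom, and Wade are ruled out for seat 2.
So seat 2 is Fatima.

Fatima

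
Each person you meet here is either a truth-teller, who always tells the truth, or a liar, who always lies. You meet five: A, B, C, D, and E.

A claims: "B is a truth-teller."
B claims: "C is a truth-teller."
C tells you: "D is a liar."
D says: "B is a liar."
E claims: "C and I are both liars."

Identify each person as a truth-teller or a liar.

Consider A. Suppose A is a liar.
Then no assignment of the remaining roles makes every statement match its speaker's type — contradiction.
So A is a truth-teller.
Consider B. Suppose B is a liar.
Then A's statement comes out false, contradicting A being a truth-teller.
So B is a truth-teller.
With that fixed, D's statement is false, so D is a liar.
With that fixed, C's statement is true, so C is a truth-teller.
With that fixed, E's statement is false, so E is a liar.

A: truth-teller, B: truth-teller, C: truth-teller, D: liar, E: liar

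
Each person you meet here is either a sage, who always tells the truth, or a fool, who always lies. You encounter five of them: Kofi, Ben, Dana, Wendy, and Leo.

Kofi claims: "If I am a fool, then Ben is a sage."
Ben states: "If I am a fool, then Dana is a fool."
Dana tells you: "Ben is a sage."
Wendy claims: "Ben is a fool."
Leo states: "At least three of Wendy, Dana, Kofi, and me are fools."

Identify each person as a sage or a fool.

Kofi: sage, Ben: sage, Dana: sage, Wendy: fool, Leo: fool

Consider Kofi. Suppose Kofi is a fool.
Then no assignment of the remaining roles makes every statement match its speaker's type — contradiction.
So Kofi is a sage.
Consider Ben. Suppose Ben is a fool.
Then no assignment of the remaining roles makes every statement match its speaker's type — contradiction.
So Ben is a sage.
With that fixed, Dana's statement is true, so Dana is a sage.
With that fixed, Wendy's statement is false, so Wendy is a fool.
With that fixed, Leo's statement is false, so Leo is a fool.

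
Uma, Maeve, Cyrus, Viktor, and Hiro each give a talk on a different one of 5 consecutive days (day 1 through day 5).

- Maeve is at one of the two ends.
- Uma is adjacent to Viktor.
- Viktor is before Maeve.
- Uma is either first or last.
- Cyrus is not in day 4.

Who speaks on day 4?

With clue 1, Maeve is ruled out for day 4.
With clues 1–4, Uma and Viktor are ruled out for day 4.
With clues 1–5, Cyrus is ruled out for day 4.
So day 4 is Hiro.

Hiro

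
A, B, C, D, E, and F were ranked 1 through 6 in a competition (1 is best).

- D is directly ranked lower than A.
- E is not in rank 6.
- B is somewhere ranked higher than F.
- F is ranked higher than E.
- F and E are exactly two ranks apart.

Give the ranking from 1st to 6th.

B, F, C, E, A, D

From clue 1: A is in {1,2,3,4,5}.
From clues 1–4: B is in {1,2,3}.
From clues 1–5: B → rank 1, F → rank 2, C → rank 3, E → rank 4, A → rank 5, D → rank 6.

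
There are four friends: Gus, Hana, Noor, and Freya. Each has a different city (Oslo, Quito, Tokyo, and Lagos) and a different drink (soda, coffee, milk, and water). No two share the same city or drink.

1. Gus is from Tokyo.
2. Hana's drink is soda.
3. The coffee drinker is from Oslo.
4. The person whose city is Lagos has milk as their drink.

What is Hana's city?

Quito

Clue 1 rules out Tokyo for Hana's city.
With clues 1–3, Oslo is impossible for Hana's city.
With clues 1–4, Lagos is impossible for Hana's city.
That leaves Quito.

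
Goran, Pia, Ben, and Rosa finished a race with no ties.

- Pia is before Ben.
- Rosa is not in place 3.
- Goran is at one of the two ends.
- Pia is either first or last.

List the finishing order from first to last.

From clue 1: Pia is in {1,2,3}.
From clues 1–3: Goran is in {1,4}.
From clues 1–4: Pia → place 1, Rosa → place 2, Ben → place 3, Goran → place 4.

Pia, Rosa, Ben, Goran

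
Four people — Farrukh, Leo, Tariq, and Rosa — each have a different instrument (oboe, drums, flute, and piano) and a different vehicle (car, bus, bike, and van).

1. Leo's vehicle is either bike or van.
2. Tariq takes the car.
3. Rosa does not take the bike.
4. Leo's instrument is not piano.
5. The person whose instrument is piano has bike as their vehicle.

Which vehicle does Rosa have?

With clues 1–2, car is impossible for Rosa's vehicle.
With clues 1–3, bike is impossible for Rosa's vehicle.
With clues 1–5, van is impossible for Rosa's vehicle.
That leaves bus.

bus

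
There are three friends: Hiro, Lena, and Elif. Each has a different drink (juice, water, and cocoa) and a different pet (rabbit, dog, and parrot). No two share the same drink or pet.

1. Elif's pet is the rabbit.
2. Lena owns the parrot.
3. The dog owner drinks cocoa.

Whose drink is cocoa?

With clues 1–3, Elif and Lena are impossible for the one with drink cocoa.
That leaves Hiro.

Hiro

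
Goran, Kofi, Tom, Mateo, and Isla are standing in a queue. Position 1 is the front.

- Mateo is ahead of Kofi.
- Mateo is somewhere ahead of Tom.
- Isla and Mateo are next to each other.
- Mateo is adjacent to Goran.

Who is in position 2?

Mateo

With clues 1–3, Goran, Kofi, and Tom are ruled out for position 2.
With clues 1–4, Isla is ruled out for position 2.
So position 2 is Mateo.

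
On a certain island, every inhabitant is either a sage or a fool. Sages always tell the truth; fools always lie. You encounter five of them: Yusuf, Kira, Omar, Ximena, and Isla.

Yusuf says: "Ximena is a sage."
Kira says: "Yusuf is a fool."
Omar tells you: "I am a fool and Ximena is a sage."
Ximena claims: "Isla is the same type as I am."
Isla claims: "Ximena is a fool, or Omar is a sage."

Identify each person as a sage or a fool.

Consider Yusuf. Suppose Yusuf is a sage.
Then no assignment of the remaining roles makes every statement match its speaker's type — contradiction.
So Yusuf is a fool.
With that fixed, Kira's statement is true, so Kira is a sage.
Consider Omar. Suppose Omar is a sage.
Then Omar's own statement would have to be true, but it can't be — contradiction.
So Omar is a fool.
Consider Ximena. Suppose Ximena is a sage.
Then Yusuf's statement comes out true, contradicting Yusuf being a fool.
So Ximena is a fool.
With that fixed, Isla's statement is true, so Isla is a sage.

Yusuf: fool, Kira: sage, Omar: fool, Ximena: fool, Isla: sage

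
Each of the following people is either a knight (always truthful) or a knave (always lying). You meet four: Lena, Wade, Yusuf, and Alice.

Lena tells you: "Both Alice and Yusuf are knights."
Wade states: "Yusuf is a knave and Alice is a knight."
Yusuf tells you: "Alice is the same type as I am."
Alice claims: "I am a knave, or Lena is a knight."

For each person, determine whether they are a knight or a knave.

Consider Lena. Suppose Lena is a knave.
Then whichever role Alice has, Alice's statement has the wrong truth value — contradiction.
So Lena is a knight.
With that fixed, Alice's statement is true, so Alice is a knight.
Consider Wade. Suppose Wade is a knight.
Then no assignment of the remaining roles makes every statement match its speaker's type — contradiction.
So Wade is a knave.
Consider Yusuf. Suppose Yusuf is a knave.
Then Lena's statement comes out false, contradicting Lena being a knight.
So Yusuf is a knight.

Lena: knight, Wade: knave, Yusuf: knight, Alice: knight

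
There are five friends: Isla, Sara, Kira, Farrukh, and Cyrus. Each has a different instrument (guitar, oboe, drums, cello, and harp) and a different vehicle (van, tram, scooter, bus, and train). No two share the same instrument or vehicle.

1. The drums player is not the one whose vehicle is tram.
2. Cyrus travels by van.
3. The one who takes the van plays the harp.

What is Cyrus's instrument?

harp

With clues 1–3, cello, drums, guitar, and oboe are impossible for Cyrus's instrument.
That leaves harp.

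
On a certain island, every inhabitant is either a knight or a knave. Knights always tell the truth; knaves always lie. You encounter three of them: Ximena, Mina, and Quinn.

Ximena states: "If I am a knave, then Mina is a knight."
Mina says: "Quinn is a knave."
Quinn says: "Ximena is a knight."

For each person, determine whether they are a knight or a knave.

Ximena: knight, Mina: knave, Quinn: knight

Consider Ximena. Suppose Ximena is a knave.
Then no assignment of the remaining roles makes every statement match its speaker's type — contradiction.
So Ximena is a knight.
With that fixed, Quinn's statement is true, so Quinn is a knight.
With that fixed, Mina's statement is false, so Mina is a knave.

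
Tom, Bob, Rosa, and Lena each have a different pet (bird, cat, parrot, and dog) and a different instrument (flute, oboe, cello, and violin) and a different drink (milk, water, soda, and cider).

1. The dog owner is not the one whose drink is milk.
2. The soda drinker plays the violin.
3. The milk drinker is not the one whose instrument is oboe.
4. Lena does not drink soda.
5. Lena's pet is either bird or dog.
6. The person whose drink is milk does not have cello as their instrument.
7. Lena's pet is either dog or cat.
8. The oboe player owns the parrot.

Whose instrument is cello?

With clues 1–8, Bob, Rosa, and Tom are impossible for the one with instrument cello.
That leaves Lena.

Lena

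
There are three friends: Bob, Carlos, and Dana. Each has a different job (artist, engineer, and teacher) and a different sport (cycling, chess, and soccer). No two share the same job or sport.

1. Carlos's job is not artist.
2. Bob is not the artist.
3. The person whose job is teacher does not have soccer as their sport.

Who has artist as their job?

Clue 1 rules out Carlos for the one with job artist.
With clues 1–2, Bob is impossible for the one with job artist.
That leaves Dana.

Dana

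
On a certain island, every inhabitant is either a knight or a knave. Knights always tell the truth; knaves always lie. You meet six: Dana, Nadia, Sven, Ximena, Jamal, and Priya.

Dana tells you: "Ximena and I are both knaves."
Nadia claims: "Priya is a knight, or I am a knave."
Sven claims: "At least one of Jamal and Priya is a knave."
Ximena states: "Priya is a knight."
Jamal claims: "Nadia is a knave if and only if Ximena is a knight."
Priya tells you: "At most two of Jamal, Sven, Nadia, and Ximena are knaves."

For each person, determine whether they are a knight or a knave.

Consider Dana. Suppose Dana is a knight.
Then Dana's own statement would have to be true, but it can't be — contradiction.
So Dana is a knave.
Consider Nadia. Suppose Nadia is a knave.
Then Nadia's own statement would have to be false, but it can't be — contradiction.
So Nadia is a knight.
Consider Sven. Suppose Sven is a knave.
Then no assignment of the remaining roles makes every statement match its speaker's type — contradiction.
So Sven is a knight.
With that fixed, Priya's statement is true, so Priya is a knight.
With that fixed, Ximena's statement is true, so Ximena is a knight.
With that fixed, Jamal's statement is false, so Jamal is a knave.

Dana: knave, Nadia: knight, Sven: knight, Ximena: knight, Jamal: knave, Priya: knight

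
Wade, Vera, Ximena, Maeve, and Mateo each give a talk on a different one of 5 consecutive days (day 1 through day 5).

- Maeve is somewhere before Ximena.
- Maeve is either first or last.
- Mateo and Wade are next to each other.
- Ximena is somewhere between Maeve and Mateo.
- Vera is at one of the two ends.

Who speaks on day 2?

Ximena

With clues 1–2, Maeve is ruled out for day 2.
With clues 1–4, Mateo and Wade are ruled out for day 2.
With clues 1–5, Vera is ruled out for day 2.
So day 2 is Ximena.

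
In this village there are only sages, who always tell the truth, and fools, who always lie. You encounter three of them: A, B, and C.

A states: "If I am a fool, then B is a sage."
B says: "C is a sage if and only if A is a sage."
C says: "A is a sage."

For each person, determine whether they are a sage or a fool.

Consider A. Suppose A is a fool.
Then no assignment of the remaining roles makes every statement match its speaker's type — contradiction.
So A is a sage.
With that fixed, C's statement is true, so C is a sage.
With that fixed, B's statement is true, so B is a sage.

A: sage, B: sage, C: sage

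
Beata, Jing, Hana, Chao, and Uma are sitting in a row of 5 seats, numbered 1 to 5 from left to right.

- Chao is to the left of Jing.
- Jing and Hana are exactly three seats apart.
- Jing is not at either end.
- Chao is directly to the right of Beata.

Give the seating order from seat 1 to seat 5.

Hana, Beata, Chao, Jing, Uma

From clue 1: Jing is in {2,3,4,5}.
From clues 1–2: Jing is in {2,4,5}.
From clues 1–3: Jing is in {2,4}.
From clues 1–4: Hana → seat 1, Beata → seat 2, Chao → seat 3, Jing → seat 4, Uma → seat 5.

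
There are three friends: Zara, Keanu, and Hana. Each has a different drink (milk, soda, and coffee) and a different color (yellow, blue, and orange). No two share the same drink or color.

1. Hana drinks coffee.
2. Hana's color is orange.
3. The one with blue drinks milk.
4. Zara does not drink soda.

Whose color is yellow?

Keanu

With clues 1–2, Hana is impossible for the one with color yellow.
With clues 1–4, Zara is impossible for the one with color yellow.
That leaves Keanu.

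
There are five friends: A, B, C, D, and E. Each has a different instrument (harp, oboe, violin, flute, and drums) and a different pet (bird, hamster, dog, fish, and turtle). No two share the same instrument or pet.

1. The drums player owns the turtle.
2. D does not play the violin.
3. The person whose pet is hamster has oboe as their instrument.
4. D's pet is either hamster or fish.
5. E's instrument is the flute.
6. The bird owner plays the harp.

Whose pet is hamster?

D

With clues 1–5, E is impossible for the one with pet hamster.
With clues 1–6, A, B, and C are impossible for the one with pet hamster.
That leaves D.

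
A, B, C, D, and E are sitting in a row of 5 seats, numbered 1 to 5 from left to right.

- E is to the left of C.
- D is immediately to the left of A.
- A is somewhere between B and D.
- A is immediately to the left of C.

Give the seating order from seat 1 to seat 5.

E, D, A, C, B

From clue 1: C is in {2,3,4,5}.
From clues 1–2: A is in {2,3,4,5}.
From clues 1–3: A is in {2,3,4}.
From clues 1–4: E → seat 1, D → seat 2, A → seat 3, C → seat 4, B → seat 5.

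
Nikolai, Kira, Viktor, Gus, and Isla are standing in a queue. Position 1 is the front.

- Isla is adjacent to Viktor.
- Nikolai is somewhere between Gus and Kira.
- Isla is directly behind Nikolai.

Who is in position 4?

Viktor

With clues 1–2, Gus and Kira are ruled out for position 4.
With clues 1–3, Isla and Nikolai are ruled out for position 4.
So position 4 is Viktor.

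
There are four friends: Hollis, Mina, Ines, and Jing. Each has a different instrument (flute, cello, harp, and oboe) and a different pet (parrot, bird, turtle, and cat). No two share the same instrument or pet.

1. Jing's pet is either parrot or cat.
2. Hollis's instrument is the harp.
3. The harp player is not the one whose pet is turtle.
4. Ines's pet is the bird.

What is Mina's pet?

turtle

With clues 1–4, bird, cat, and parrot are impossible for Mina's pet.
That leaves turtle.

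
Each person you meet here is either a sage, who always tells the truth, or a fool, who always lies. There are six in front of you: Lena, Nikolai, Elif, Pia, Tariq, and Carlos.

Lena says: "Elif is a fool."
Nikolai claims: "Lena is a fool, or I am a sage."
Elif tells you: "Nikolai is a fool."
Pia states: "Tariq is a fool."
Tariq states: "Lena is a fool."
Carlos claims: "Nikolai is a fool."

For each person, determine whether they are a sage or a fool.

Consider Lena. Suppose Lena is a fool.
Then no assignment of the remaining roles makes every statement match its speaker's type — contradiction.
So Lena is a sage.
With that fixed, Tariq's statement is false, so Tariq is a fool.
With that fixed, Pia's statement is true, so Pia is a sage.
Consider Nikolai. Suppose Nikolai is a fool.
Then no assignment of the remaining roles makes every statement match its speaker's type — contradiction.
So Nikolai is a sage.
With that fixed, Elif's statement is false, so Elif is a fool.
With that fixed, Carlos's statement is false, so Carlos is a fool.

Lena: sage, Nikolai: sage, Elif: fool, Pia: sage, Tariq: fool, Carlos: fool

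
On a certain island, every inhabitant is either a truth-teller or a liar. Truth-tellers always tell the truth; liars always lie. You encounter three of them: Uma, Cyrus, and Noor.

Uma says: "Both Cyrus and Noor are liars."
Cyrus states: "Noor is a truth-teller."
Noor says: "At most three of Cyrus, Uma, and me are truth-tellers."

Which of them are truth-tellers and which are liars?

Uma: liar, Cyrus: truth-teller, Noor: truth-teller

Regardless of anyone's role, Noor's statement is true, so Noor is a truth-teller.
With that fixed, Uma's statement is false, so Uma is a liar.
With that fixed, Cyrus's statement is true, so Cyrus is a truth-teller.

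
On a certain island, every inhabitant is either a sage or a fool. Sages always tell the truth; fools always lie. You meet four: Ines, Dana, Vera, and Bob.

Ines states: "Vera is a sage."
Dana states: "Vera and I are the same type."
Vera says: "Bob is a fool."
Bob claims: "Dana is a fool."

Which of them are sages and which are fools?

Consider Ines. Suppose Ines is a fool.
Then no assignment of the remaining roles makes every statement match its speaker's type — contradiction.
So Ines is a sage.
Consider Dana. Suppose Dana is a fool.
Then no assignment of the remaining roles makes every statement match its speaker's type — contradiction.
So Dana is a sage.
With that fixed, Bob's statement is false, so Bob is a fool.
With that fixed, Vera's statement is true, so Vera is a sage.

Ines: sage, Dana: sage, Vera: sage, Bob: fool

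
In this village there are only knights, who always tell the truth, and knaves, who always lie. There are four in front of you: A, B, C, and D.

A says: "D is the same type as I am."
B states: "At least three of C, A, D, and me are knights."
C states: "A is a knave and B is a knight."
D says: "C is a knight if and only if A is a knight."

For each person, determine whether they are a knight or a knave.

A: knave, B: knave, C: knave, D: knight

Consider A. Suppose A is a knight.
Then no assignment of the remaining roles makes every statement match its speaker's type — contradiction.
So A is a knave.
Consider B. Suppose B is a knight.
Then no assignment of the remaining roles makes every statement match its speaker's type — contradiction.
So B is a knave.
With that fixed, C's statement is false, so C is a knave.
With that fixed, D's statement is true, so D is a knight.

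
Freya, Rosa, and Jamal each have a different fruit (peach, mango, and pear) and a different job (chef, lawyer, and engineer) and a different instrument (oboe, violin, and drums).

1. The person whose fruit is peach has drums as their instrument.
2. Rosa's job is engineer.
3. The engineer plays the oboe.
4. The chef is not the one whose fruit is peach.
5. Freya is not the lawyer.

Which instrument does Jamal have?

With clues 1–3, oboe is impossible for Jamal's instrument.
With clues 1–5, violin is impossible for Jamal's instrument.
That leaves drums.

drums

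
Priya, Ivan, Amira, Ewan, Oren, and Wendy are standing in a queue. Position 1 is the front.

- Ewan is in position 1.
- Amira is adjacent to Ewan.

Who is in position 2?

Amira

With clue 1, Ewan is ruled out for position 2.
With clues 1–2, Ivan, Oren, Priya, and Wendy are ruled out for position 2.
So position 2 is Amira.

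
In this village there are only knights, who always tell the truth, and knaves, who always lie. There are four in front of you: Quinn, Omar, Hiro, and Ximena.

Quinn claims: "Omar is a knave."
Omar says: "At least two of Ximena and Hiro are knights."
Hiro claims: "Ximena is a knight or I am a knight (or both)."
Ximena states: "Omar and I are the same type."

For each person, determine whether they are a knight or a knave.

Quinn: knave, Omar: knight, Hiro: knight, Ximena: knight

Consider Quinn. Suppose Quinn is a knight.
Then no assignment of the remaining roles makes every statement match its speaker's type — contradiction.
So Quinn is a knave.
Consider Omar. Suppose Omar is a knave.
Then Quinn's statement comes out true, contradicting Quinn being a knave.
So Omar is a knight.
Consider Hiro. Suppose Hiro is a knave.
Then Omar's statement comes out false, contradicting Omar being a knight.
So Hiro is a knight.
Consider Ximena. Suppose Ximena is a knave.
Then Omar's statement comes out false, contradicting Omar being a knight.
So Ximena is a knight.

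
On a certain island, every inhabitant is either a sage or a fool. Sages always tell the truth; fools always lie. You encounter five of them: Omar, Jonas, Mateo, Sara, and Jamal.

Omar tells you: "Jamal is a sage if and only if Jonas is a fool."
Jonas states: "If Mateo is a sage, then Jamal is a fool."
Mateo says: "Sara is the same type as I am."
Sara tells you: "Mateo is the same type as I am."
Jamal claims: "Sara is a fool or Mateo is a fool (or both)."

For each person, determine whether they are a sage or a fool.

Omar: sage, Jonas: sage, Mateo: sage, Sara: sage, Jamal: fool

Consider Omar. Suppose Omar is a fool.
Then no assignment of the remaining roles makes every statement match its speaker's type — contradiction.
So Omar is a sage.
Consider Jonas. Suppose Jonas is a fool.
Then no assignment of the remaining roles makes every statement match its speaker's type — contradiction.
So Jonas is a sage.
Consider Mateo. Suppose Mateo is a fool.
Then whichever role Sara has, Sara's statement has the wrong truth value — contradiction.
So Mateo is a sage.
Consider Sara. Suppose Sara is a fool.
Then Mateo's statement comes out false, contradicting Mateo being a sage.
So Sara is a sage.
With that fixed, Jamal's statement is false, so Jamal is a fool.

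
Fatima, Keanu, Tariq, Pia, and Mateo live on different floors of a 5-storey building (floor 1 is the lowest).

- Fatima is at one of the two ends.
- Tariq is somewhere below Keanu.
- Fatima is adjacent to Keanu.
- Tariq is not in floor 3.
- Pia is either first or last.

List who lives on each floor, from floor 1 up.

From clue 1: Fatima is in {1,5}.
From clues 1–3: Keanu → floor 4, Fatima → floor 5.
From clues 1–4: Tariq is in {1,2}.
From clues 1–5: Pia → floor 1, Tariq → floor 2, Mateo → floor 3.

Pia, Tariq, Mateo, Keanu, Fatima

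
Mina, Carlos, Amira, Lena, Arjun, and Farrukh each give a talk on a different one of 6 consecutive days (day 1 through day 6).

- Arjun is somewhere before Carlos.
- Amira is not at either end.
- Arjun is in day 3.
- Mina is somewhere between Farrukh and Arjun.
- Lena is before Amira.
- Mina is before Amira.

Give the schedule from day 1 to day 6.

From clue 1: Carlos is in {2,3,4,5,6}.
From clues 1–2: Amira is in {2,3,4,5}.
From clues 1–3: Arjun → day 3.
From clues 1–4: Mina is in {2,4,5}.
From clues 1–5: Amira is in {2,5}.
From clues 1–6: Farrukh → day 1, Mina → day 2, Lena → day 4, Amira → day 5, Carlos → day 6.

Farrukh, Mina, Arjun, Lena, Amira, Carlos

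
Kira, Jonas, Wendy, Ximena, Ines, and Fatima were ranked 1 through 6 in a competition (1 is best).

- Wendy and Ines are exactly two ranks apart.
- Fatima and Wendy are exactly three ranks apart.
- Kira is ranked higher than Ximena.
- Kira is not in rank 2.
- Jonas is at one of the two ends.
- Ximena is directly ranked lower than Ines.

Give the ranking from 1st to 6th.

From clues 1–3: Kira is in {1,2,3,4,5}.
From clues 1–4: Kira is in {1,3,4,5}.
From clues 1–5: Jonas is in {1,6}.
From clues 1–6: Kira → rank 1, Fatima → rank 2, Ines → rank 3, Ximena → rank 4, Wendy → rank 5, Jonas → rank 6.

Kira, Fatima, Ines, Ximena, Wendy, Jonas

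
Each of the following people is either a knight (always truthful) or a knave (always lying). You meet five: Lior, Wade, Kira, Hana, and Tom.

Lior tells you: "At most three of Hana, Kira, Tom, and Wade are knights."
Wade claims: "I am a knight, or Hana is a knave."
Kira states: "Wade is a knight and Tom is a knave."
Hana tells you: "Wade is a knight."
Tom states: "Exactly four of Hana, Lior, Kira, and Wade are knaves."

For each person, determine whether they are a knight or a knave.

Lior: knight, Wade: knight, Kira: knight, Hana: knight, Tom: knave

Consider Lior. Suppose Lior is a knave.
Then no assignment of the remaining roles makes every statement match its speaker's type — contradiction.
So Lior is a knight.
With that fixed, Tom's statement is false, so Tom is a knave.
Consider Wade. Suppose Wade is a knave.
Then no assignment of the remaining roles makes every statement match its speaker's type — contradiction.
So Wade is a knight.
With that fixed, Kira's statement is true, so Kira is a knight.
With that fixed, Hana's statement is true, so Hana is a knight.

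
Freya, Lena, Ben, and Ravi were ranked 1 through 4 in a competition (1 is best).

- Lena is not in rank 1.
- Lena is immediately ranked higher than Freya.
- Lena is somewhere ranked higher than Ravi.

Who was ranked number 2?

Lena

With clues 1–2, Freya is ruled out for rank 2.
With clues 1–3, Ben and Ravi are ruled out for rank 2.
So rank 2 is Lena.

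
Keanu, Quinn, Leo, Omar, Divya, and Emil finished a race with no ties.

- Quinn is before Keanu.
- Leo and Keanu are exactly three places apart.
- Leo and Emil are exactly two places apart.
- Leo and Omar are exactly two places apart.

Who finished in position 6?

With clue 1, Quinn is ruled out for place 6.
With clues 1–3, Emil is ruled out for place 6.
With clues 1–4, Divya, Leo, and Omar are ruled out for place 6.
So place 6 is Keanu.

Keanu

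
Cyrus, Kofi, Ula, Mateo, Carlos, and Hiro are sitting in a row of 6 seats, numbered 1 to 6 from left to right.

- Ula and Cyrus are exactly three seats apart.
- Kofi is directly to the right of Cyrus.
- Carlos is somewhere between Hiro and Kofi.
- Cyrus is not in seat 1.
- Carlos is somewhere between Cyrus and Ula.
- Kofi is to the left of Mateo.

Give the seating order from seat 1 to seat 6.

Ula, Hiro, Carlos, Cyrus, Kofi, Mateo

From clues 1–2: Cyrus is in {1,2,3,4,5}.
From clues 1–3: Carlos is in {2,3,4,5}.
From clues 1–4: Carlos is in {2,3,4}.
From clues 1–5: Carlos is in {3,4}.
From clues 1–6: Ula → seat 1, Hiro → seat 2, Carlos → seat 3, Cyrus → seat 4, Kofi → seat 5, Mateo → seat 6.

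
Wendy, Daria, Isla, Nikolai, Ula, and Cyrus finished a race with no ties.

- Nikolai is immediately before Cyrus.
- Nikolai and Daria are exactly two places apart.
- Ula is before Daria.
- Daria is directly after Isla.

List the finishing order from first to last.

From clue 1: Nikolai is in {1,2,3,4,5}.
From clues 1–3: Ula is in {1,2,3}.
From clues 1–4: Ula → place 1, Isla → place 2, Daria → place 3, Wendy → place 4, Nikolai → place 5, Cyrus → place 6.

Ula, Isla, Daria, Wendy, Nikolai, Cyrus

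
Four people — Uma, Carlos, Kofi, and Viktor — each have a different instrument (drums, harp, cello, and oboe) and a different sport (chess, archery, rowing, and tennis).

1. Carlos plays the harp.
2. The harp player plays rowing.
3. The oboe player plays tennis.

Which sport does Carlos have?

rowing

With clues 1–2, archery, chess, and tennis are impossible for Carlos's sport.
That leaves rowing.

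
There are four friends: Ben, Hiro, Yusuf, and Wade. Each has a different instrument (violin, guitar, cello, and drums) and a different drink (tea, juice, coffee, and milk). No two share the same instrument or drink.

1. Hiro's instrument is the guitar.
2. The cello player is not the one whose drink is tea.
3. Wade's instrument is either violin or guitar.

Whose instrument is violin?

Wade

Clue 1 rules out Hiro for the one with instrument violin.
With clues 1–3, Ben and Yusuf are impossible for the one with instrument violin.
That leaves Wade.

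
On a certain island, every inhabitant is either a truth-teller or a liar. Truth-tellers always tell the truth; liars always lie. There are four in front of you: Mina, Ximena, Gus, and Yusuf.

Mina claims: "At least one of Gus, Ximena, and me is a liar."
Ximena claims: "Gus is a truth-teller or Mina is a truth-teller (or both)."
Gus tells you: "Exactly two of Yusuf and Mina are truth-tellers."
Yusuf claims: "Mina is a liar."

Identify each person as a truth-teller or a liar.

Consider Mina. Suppose Mina is a liar.
Then Mina's own statement would have to be false, but it can't be — contradiction.
So Mina is a truth-teller.
With that fixed, Ximena's statement is true, so Ximena is a truth-teller.
With that fixed, Yusuf's statement is false, so Yusuf is a liar.
With that fixed, Gus's statement is false, so Gus is a liar.

Mina: truth-teller, Ximena: truth-teller, Gus: liar, Yusuf: liar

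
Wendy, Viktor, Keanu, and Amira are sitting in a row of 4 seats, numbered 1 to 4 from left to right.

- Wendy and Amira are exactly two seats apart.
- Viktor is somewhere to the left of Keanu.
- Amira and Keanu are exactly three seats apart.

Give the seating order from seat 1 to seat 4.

Amira, Viktor, Wendy, Keanu

From clues 1–2: Viktor is in {1,2}.
From clues 1–3: Amira → seat 1, Viktor → seat 2, Wendy → seat 3, Keanu → seat 4.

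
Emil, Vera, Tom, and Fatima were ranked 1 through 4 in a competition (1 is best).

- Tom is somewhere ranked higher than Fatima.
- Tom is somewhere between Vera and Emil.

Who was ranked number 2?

With clues 1–2, Emil, Fatima, and Vera are ruled out for rank 2.
So rank 2 is Tom.

Tom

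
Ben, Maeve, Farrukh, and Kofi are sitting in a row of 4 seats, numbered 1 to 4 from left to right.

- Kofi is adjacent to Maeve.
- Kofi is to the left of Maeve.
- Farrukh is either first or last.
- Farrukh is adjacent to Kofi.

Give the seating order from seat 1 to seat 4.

From clues 1–2: Maeve is in {2,3,4}.
From clues 1–3: Farrukh is in {1,4}.
From clues 1–4: Farrukh → seat 1, Kofi → seat 2, Maeve → seat 3, Ben → seat 4.

Farrukh, Kofi, Maeve, Ben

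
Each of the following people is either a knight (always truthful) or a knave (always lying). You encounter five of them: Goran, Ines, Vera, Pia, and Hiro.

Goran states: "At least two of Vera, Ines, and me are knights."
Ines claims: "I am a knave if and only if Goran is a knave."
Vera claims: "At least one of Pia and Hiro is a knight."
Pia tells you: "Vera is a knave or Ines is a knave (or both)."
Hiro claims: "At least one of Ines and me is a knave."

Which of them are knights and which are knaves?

Consider Goran. Suppose Goran is a knave.
Then whichever role Ines has, Ines's statement has the wrong truth value — contradiction.
So Goran is a knight.
Consider Ines. Suppose Ines is a knight.
Then whichever role Hiro has, Hiro's statement has the wrong truth value — contradiction.
So Ines is a knave.
With that fixed, Pia's statement is true, so Pia is a knight.
With that fixed, Hiro's statement is true, so Hiro is a knight.
With that fixed, Vera's statement is true, so Vera is a knight.

Goran: knight, Ines: knave, Vera: knight, Pia: knight, Hiro: knight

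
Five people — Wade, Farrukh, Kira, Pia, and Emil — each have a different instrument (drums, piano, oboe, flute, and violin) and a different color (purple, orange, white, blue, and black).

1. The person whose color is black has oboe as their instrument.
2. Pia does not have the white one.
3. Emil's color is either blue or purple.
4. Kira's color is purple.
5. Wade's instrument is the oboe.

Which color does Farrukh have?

white

With clues 1–4, blue and purple are impossible for Farrukh's color.
With clues 1–5, black and orange are impossible for Farrukh's color.
That leaves white.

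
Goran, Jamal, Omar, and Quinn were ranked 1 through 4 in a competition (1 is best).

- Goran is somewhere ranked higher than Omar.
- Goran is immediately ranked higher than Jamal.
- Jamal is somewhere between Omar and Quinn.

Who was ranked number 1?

Quinn

With clue 1, Omar is ruled out for rank 1.
With clues 1–2, Jamal is ruled out for rank 1.
With clues 1–3, Goran is ruled out for rank 1.
So rank 1 is Quinn.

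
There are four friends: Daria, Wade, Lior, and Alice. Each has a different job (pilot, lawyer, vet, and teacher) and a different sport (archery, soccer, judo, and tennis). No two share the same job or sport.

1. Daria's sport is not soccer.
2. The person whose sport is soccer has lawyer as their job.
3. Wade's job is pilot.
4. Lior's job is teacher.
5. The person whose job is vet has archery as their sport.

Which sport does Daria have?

archery

Clue 1 rules out soccer for Daria's sport.
With clues 1–5, judo and tennis are impossible for Daria's sport.
That leaves archery.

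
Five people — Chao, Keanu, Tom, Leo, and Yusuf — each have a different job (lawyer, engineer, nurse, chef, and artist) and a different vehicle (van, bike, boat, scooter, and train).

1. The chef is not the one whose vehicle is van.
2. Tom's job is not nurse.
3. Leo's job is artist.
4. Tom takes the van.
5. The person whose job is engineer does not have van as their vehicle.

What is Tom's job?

lawyer

With clues 1–2, nurse is impossible for Tom's job.
With clues 1–3, artist is impossible for Tom's job.
With clues 1–4, chef is impossible for Tom's job.
With clues 1–5, engineer is impossible for Tom's job.
That leaves lawyer.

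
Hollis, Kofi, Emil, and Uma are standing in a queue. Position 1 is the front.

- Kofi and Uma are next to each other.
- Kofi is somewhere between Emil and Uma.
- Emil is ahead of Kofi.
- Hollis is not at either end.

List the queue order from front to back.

Emil, Hollis, Kofi, Uma

From clues 1–2: Kofi is in {2,3}.
From clues 1–4: Emil → position 1, Hollis → position 2, Kofi → position 3, Uma → position 4.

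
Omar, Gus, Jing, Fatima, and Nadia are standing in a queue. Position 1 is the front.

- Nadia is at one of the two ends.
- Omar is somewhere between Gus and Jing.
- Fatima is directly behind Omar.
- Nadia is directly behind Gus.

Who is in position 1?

With clues 1–2, Omar is ruled out for position 1.
With clues 1–3, Fatima is ruled out for position 1.
With clues 1–4, Gus and Nadia are ruled out for position 1.
So position 1 is Jing.

Jing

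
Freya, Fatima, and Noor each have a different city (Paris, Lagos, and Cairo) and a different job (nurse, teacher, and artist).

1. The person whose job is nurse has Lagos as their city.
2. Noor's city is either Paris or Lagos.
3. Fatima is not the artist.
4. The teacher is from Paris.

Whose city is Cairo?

Freya

With clues 1–2, Noor is impossible for the one with city Cairo.
With clues 1–4, Fatima is impossible for the one with city Cairo.
That leaves Freya.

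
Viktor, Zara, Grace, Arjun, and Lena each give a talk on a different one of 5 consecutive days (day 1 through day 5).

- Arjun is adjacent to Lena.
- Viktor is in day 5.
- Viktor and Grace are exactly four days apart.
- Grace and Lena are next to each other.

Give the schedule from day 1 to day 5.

From clues 1–2: Viktor → day 5.
From clues 1–3: Grace → day 1.
From clues 1–4: Lena → day 2, Arjun → day 3, Zara → day 4.

Grace, Lena, Arjun, Zara, Viktor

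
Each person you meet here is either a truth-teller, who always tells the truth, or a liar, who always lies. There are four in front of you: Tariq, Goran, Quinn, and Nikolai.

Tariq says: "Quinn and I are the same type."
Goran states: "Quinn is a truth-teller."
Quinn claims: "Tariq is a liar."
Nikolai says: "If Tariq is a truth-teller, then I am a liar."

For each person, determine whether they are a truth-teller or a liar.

Tariq: liar, Goran: truth-teller, Quinn: truth-teller, Nikolai: truth-teller

Consider Tariq. Suppose Tariq is a truth-teller.
Then whichever role Nikolai has, Nikolai's statement has the wrong truth value — contradiction.
So Tariq is a liar.
With that fixed, Quinn's statement is true, so Quinn is a truth-teller.
With that fixed, Nikolai's statement is true, so Nikolai is a truth-teller.
With that fixed, Goran's statement is true, so Goran is a truth-teller.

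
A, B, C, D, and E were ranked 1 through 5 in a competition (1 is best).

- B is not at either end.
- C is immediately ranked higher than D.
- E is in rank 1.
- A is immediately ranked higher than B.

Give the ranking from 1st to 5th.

From clue 1: B is in {2,3,4}.
From clues 1–3: E → rank 1.
From clues 1–4: A → rank 2, B → rank 3, C → rank 4, D → rank 5.

E, A, B, C, D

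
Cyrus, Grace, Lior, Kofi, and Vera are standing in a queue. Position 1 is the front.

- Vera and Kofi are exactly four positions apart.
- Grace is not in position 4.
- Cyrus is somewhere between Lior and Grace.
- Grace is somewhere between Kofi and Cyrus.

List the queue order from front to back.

Kofi, Grace, Cyrus, Lior, Vera

From clue 1: Kofi is in {1,5}.
From clues 1–2: Grace is in {2,3}.
From clues 1–3: Grace → position 2, Cyrus → position 3, Lior → position 4.
From clues 1–4: Kofi → position 1, Vera → position 5.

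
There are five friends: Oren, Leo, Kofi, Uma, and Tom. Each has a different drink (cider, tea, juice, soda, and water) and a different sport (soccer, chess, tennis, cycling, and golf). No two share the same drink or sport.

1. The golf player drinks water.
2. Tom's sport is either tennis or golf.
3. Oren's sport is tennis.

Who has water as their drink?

With clues 1–3, Kofi, Leo, Oren, and Uma are impossible for the one with drink water.
That leaves Tom.

Tom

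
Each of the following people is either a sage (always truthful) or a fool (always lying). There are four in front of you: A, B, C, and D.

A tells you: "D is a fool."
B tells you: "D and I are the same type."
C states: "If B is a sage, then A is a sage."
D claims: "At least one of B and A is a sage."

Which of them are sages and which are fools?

A: fool, B: sage, C: fool, D: sage

Consider A. Suppose A is a sage.
Then no assignment of the remaining roles makes every statement match its speaker's type — contradiction.
So A is a fool.
Consider B. Suppose B is a fool.
Then no assignment of the remaining roles makes every statement match its speaker's type — contradiction.
So B is a sage.
With that fixed, C's statement is false, so C is a fool.
With that fixed, D's statement is true, so D is a sage.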